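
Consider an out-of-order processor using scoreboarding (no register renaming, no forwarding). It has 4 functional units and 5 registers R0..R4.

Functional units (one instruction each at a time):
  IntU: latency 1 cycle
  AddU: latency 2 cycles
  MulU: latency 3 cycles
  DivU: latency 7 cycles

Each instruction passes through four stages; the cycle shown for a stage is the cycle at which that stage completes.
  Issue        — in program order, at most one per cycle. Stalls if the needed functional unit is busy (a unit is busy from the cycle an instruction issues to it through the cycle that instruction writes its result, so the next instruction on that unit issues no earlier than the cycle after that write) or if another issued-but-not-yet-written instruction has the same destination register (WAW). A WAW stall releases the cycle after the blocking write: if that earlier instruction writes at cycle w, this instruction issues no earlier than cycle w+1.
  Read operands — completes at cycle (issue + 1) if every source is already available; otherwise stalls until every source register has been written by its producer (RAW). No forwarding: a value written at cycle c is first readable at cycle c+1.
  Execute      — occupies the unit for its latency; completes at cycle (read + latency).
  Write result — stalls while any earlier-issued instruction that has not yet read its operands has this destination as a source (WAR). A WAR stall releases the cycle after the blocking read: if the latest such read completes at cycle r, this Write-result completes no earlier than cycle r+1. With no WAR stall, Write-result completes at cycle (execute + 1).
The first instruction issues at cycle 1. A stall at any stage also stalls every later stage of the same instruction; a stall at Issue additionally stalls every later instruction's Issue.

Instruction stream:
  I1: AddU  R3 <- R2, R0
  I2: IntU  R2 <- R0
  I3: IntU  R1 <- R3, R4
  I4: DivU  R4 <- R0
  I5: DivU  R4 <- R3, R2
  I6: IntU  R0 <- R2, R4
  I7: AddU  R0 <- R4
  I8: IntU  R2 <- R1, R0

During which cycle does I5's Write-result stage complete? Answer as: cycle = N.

cycle 1: I1 dispatched to AddU
cycle 2: I1 operands ready; I2 dispatched to IntU
cycle 3: I2 operands ready
cycle 4: I1 complete; I2 complete
cycle 5: R3←I1; R2←I2
cycle 6: I3 dispatched to IntU
cycle 7: I3 operands ready; I4 dispatched to DivU
cycle 8: I3 complete; I4 operands ready
cycle 9: R1←I3
cycle 15: I4 complete
cycle 16: R4←I4
cycle 17: I5 dispatched to DivU
cycle 18: I5 operands ready; I6 dispatched to IntU
cycle 25: I5 complete
cycle 26: R4←I5
cycle 27: I6 operands ready
cycle 28: I6 complete
cycle 29: R0←I6
cycle 30: I7 dispatched to AddU
cycle 31: I7 operands ready; I8 dispatched to IntU
cycle 33: I7 complete
cycle 34: R0←I7
cycle 35: I8 operands ready
cycle 36: I8 complete
cycle 37: R2←I8

cycle = 26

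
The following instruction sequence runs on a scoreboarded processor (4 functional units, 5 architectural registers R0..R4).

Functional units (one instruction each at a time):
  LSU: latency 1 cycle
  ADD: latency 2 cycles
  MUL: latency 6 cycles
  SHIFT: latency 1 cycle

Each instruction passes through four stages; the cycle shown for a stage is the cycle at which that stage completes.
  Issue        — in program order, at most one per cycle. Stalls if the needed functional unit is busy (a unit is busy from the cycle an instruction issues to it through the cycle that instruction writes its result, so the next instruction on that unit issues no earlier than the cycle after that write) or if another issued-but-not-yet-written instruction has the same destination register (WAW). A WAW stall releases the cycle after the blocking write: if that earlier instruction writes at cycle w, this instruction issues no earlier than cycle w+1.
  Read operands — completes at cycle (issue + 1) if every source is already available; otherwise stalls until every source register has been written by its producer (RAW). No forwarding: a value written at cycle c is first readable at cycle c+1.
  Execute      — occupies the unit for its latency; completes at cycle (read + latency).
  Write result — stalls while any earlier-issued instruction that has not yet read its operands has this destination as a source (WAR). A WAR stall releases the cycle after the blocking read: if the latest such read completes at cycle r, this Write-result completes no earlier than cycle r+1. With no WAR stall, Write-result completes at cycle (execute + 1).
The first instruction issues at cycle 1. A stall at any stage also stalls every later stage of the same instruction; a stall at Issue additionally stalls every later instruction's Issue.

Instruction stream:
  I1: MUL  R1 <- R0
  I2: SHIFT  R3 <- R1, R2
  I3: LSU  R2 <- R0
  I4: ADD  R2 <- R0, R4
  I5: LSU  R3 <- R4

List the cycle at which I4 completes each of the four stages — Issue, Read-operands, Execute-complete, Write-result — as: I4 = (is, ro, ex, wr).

I4 = (12, 13, 15, 16)

cycle 1: I1→MUL
cycle 2: I1 RO; I2→SHIFT
cycle 3: I3→LSU
cycle 4: I3 RO
cycle 5: I3 EX
cycle 8: I1 EX
cycle 9: I1 WR R1
cycle 10: I2 RO
cycle 11: I2 EX; I3 WR R2
cycle 12: I2 WR R3; I4→ADD
cycle 13: I4 RO; I5→LSU
cycle 14: I5 RO
cycle 15: I4 EX; I5 EX
cycle 16: I4 WR R2; I5 WR R3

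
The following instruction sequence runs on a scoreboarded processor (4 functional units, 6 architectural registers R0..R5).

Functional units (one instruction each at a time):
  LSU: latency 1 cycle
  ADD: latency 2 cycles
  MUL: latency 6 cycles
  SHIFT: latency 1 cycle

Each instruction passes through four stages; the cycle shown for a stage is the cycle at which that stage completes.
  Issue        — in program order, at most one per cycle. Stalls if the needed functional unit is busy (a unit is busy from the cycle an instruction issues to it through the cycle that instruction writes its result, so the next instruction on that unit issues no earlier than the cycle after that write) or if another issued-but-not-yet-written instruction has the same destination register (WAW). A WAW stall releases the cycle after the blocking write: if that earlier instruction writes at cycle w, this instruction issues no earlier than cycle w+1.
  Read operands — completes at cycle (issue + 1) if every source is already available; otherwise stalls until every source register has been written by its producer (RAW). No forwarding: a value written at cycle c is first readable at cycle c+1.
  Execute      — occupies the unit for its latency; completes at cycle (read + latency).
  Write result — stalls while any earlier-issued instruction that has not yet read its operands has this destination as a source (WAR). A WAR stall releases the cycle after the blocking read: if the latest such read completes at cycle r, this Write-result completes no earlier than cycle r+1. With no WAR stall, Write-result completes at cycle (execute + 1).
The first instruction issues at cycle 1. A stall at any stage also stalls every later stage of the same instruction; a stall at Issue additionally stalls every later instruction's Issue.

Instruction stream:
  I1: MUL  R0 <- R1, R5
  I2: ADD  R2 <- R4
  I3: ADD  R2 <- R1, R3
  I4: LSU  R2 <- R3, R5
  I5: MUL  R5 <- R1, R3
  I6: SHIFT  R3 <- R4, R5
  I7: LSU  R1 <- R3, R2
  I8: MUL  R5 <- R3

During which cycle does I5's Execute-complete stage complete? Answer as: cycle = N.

cycle 1: I1→MUL
cycle 2: I1 RO | I2→ADD
cycle 3: I2 RO
cycle 5: I2 EX
cycle 6: I2 WR R2
cycle 7: I3→ADD
cycle 8: I1 EX | I3 RO
cycle 9: I1 WR R0
cycle 10: I3 EX
cycle 11: I3 WR R2
cycle 12: I4→LSU
cycle 13: I4 RO | I5→MUL
cycle 14: I4 EX | I5 RO | I6→SHIFT
cycle 15: I4 WR R2
cycle 16: I7→LSU
cycle 20: I5 EX
cycle 21: I5 WR R5
cycle 22: I6 RO | I8→MUL
cycle 23: I6 EX
cycle 24: I6 WR R3
cycle 25: I7 RO | I8 RO
cycle 26: I7 EX
cycle 27: I7 WR R1
cycle 31: I8 EX
cycle 32: I8 WR R5

cycle = 20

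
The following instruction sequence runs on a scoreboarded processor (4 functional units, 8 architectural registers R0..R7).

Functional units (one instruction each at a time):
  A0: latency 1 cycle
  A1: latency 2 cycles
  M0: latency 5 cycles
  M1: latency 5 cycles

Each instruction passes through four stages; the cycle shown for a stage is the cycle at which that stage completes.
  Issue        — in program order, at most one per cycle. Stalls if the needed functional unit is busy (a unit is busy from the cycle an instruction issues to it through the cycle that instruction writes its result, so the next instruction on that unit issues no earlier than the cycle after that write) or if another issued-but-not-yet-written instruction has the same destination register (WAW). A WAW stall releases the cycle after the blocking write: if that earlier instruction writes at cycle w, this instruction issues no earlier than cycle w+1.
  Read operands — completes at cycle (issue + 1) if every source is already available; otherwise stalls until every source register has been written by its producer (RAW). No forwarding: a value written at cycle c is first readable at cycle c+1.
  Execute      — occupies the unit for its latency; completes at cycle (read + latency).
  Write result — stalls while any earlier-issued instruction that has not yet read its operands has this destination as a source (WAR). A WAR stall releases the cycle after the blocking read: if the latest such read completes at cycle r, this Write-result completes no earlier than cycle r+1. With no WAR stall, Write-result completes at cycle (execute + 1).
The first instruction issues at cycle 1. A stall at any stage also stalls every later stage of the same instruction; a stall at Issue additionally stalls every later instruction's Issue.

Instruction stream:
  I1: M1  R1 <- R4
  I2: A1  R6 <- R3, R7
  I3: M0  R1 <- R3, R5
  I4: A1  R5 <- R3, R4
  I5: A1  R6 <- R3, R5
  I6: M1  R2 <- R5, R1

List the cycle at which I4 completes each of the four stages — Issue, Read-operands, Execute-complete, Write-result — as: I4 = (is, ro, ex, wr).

[I1] 1/2/7/8
[I2] 2/3/5/6
[I3] 9/10/15/16  (WAW R1: wait I1 write@8)
[I4] 10/11/13/14
[I5] 15/16/18/19  (struct: A1 busy until I4 writes@14)
[I6] 16/17/22/23

I4 = (10, 11, 13, 14)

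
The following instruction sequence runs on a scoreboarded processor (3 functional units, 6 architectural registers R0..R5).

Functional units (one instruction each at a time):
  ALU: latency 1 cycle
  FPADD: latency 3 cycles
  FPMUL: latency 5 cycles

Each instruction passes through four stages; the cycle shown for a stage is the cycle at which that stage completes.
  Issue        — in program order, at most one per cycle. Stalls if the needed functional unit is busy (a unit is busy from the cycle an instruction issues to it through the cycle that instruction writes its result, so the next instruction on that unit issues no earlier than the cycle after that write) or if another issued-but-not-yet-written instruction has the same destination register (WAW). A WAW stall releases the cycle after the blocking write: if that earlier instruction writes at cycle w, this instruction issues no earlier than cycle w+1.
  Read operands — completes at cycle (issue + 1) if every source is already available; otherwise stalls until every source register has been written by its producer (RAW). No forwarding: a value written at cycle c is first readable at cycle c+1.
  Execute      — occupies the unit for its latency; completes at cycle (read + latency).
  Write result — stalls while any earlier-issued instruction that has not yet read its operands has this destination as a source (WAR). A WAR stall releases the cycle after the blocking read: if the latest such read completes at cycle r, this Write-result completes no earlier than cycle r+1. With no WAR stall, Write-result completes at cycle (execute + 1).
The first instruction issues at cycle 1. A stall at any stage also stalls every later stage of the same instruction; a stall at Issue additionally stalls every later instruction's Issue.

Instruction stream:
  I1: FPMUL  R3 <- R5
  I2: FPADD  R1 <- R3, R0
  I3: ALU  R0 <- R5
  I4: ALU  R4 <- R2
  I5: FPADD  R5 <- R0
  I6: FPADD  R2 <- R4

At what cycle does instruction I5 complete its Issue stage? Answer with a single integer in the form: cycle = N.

t=1  I1 dispatched to FPMUL
t=2  I1 operands ready | I2 dispatched to FPADD
t=3  I3 dispatched to ALU
t=4  I3 operands ready
t=5  I3 complete
t=7  I1 complete
t=8  R3←I1
t=9  I2 operands ready
t=10  R0←I3
t=11  I4 dispatched to ALU
t=12  I2 complete | I4 operands ready
t=13  R1←I2 | I4 complete
t=14  R4←I4 | I5 dispatched to FPADD
t=15  I5 operands ready
t=18  I5 complete
t=19  R5←I5
t=20  I6 dispatched to FPADD
t=21  I6 operands ready
t=24  I6 complete
t=25  R2←I6

cycle = 14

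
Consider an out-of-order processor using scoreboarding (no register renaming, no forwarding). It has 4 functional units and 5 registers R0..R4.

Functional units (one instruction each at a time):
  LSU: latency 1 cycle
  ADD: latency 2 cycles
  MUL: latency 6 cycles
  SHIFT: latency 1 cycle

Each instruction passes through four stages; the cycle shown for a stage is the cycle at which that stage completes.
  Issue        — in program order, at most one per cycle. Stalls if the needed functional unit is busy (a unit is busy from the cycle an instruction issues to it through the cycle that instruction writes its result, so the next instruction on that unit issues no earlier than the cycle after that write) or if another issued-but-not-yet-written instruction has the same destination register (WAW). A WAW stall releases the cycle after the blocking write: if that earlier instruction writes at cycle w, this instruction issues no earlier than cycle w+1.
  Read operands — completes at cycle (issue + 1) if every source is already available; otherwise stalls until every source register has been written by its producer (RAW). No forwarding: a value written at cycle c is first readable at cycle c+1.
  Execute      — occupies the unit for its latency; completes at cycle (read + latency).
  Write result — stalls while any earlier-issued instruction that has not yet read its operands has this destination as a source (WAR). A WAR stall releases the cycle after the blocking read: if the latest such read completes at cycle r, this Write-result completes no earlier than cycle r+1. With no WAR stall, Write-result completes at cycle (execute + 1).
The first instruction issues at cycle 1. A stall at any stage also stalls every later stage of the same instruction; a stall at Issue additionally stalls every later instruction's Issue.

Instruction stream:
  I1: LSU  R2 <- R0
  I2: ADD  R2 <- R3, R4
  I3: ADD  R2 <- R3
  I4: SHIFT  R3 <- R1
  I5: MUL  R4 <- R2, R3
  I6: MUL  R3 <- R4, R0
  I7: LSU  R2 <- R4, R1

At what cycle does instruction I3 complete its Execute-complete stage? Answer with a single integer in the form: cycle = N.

cycle = 13

t=1  I1 dispatched to LSU
t=2  I1 operands ready
t=3  I1 complete
t=4  R2←I1
t=5  I2 dispatched to ADD
t=6  I2 operands ready
t=8  I2 complete
t=9  R2←I2
t=10  I3 dispatched to ADD
t=11  I3 operands ready, I4 dispatched to SHIFT
t=12  I4 operands ready, I5 dispatched to MUL
t=13  I3 complete, I4 complete
t=14  R2←I3, R3←I4
t=15  I5 operands ready
t=21  I5 complete
t=22  R4←I5
t=23  I6 dispatched to MUL
t=24  I6 operands ready, I7 dispatched to LSU
t=25  I7 operands ready
t=26  I7 complete
t=27  R2←I7
t=30  I6 complete
t=31  R3←I6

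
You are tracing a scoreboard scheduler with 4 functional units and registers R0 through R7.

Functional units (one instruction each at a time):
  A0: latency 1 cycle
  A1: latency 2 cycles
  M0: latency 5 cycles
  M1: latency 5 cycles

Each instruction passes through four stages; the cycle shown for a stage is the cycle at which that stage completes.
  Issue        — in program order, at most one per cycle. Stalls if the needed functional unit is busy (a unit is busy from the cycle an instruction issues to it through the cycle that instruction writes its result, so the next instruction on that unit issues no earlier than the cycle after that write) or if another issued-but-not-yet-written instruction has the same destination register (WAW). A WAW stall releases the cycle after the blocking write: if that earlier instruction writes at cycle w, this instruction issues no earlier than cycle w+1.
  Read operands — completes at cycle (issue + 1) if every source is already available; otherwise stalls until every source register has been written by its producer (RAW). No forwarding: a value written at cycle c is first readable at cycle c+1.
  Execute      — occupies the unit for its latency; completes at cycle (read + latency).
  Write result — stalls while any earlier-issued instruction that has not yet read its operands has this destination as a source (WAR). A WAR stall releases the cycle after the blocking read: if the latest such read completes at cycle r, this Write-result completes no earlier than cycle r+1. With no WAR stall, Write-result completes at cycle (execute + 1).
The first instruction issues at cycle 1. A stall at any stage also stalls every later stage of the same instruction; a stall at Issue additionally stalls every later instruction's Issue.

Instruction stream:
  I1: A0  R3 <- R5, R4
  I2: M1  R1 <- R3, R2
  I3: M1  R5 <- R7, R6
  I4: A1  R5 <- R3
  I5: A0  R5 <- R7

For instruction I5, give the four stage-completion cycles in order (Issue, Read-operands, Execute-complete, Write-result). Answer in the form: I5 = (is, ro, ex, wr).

I5 = (25, 26, 27, 28)

1) issue 1, read 2, done 3, write 4
2) issue 2, read 5, done 10, write 11  <RAW R3: wait I1 write@4>
3) issue 12, read 13, done 18, write 19  <struct: M1 busy until I2 writes@11>
4) issue 20, read 21, done 23, write 24  <WAW R5: wait I3 write@19>
5) issue 25, read 26, done 27, write 28  <WAW R5: wait I4 write@24>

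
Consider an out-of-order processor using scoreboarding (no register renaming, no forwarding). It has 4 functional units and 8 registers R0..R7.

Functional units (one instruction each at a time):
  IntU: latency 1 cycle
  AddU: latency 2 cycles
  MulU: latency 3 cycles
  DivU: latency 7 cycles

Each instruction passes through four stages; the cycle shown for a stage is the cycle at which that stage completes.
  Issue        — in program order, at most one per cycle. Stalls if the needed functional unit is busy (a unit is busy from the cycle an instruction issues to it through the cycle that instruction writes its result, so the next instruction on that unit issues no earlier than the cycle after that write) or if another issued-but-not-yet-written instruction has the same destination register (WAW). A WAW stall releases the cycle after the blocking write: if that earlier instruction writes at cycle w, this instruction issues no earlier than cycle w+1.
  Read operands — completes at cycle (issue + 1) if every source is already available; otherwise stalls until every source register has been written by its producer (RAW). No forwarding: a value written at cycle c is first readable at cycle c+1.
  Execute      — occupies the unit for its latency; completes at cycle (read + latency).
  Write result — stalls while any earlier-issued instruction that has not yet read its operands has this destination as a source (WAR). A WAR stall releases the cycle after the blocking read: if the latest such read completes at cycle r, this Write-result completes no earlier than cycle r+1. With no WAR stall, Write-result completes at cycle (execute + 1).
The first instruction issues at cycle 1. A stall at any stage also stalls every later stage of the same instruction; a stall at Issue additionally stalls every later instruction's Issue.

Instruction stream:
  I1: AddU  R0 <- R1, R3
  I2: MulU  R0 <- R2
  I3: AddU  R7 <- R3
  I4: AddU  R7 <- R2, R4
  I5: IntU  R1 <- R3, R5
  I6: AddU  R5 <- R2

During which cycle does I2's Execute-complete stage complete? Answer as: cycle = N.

cycle = 10

I1 -> (1, 2, 4, 5)
I2 -> (6, 7, 10, 11)  // WAW R0: wait I1 write@5
I3 -> (7, 8, 10, 11)
I4 -> (12, 13, 15, 16)  // struct: AddU busy until I3 writes@11
I5 -> (13, 14, 15, 16)
I6 -> (17, 18, 20, 21)  // struct: AddU busy until I4 writes@16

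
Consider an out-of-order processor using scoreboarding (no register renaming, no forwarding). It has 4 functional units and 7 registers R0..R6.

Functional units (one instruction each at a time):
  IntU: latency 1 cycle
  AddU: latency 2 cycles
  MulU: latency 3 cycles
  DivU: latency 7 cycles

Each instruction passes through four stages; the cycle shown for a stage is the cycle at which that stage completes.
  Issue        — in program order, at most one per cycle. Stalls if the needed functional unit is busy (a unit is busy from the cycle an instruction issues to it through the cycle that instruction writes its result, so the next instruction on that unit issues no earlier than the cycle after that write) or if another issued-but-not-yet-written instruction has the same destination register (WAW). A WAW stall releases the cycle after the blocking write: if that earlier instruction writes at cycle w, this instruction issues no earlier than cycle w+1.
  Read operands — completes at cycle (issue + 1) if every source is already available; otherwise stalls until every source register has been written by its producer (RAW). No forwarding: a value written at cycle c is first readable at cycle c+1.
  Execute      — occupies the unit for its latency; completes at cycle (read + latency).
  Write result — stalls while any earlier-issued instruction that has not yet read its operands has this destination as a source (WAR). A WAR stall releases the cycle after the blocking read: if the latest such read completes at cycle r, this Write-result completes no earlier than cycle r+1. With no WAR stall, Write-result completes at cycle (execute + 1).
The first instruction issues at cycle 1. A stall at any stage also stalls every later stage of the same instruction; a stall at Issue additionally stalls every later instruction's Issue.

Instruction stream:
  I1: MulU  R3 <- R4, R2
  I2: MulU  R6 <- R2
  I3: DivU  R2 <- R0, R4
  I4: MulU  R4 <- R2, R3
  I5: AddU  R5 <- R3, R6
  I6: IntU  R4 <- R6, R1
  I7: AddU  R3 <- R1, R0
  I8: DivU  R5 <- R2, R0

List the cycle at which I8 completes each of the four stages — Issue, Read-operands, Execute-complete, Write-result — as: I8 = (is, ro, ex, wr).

I8 = (25, 26, 33, 34)

c1: issue I1 (MulU)
c2: I1 read-ops
c5: I1 finished on MulU
c6: I1→R3
c7: issue I2 (MulU)
c8: I2 read-ops; issue I3 (DivU)
c9: I3 read-ops
c11: I2 finished on MulU
c12: I2→R6
c13: issue I4 (MulU)
c14: issue I5 (AddU)
c15: I5 read-ops
c16: I3 finished on DivU
c17: I3→R2; I5 finished on AddU
c18: I4 read-ops; I5→R5
c21: I4 finished on MulU
c22: I4→R4
c23: issue I6 (IntU)
c24: I6 read-ops; issue I7 (AddU)
c25: I6 finished on IntU; I7 read-ops; issue I8 (DivU)
c26: I6→R4; I8 read-ops
c27: I7 finished on AddU
c28: I7→R3
c33: I8 finished on DivU
c34: I8→R5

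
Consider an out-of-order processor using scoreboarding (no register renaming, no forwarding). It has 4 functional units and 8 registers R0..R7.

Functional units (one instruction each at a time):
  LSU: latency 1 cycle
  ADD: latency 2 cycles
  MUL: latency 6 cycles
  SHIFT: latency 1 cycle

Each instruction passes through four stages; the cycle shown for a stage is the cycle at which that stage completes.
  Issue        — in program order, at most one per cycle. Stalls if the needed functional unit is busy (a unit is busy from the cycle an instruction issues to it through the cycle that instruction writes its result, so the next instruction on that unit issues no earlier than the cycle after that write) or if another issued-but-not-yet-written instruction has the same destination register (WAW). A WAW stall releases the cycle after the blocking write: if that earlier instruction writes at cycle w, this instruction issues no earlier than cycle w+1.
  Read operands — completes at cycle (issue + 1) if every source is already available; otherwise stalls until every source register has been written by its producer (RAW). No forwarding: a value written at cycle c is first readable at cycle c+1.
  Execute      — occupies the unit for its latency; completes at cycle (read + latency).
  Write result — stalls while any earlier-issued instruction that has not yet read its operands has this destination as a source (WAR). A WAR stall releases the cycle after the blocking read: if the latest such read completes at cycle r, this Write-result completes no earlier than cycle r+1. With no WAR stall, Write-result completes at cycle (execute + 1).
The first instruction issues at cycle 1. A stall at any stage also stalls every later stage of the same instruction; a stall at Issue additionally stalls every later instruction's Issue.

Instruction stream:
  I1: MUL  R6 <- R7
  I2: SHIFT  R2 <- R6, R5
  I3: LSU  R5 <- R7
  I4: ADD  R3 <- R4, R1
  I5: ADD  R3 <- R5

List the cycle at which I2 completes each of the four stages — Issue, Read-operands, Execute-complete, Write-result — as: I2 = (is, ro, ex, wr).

c1: issue I1 (MUL)
c2: I1 read-ops · issue I2 (SHIFT)
c3: issue I3 (LSU)
c4: I3 read-ops · issue I4 (ADD)
c5: I3 finished on LSU · I4 read-ops
c7: I4 finished on ADD
c8: I1 finished on MUL · I4→R3
c9: I1→R6 · issue I5 (ADD)
c10: I2 read-ops
c11: I2 finished on SHIFT · I3→R5
c12: I2→R2 · I5 read-ops
c14: I5 finished on ADD
c15: I5→R3

I2 = (2, 10, 11, 12)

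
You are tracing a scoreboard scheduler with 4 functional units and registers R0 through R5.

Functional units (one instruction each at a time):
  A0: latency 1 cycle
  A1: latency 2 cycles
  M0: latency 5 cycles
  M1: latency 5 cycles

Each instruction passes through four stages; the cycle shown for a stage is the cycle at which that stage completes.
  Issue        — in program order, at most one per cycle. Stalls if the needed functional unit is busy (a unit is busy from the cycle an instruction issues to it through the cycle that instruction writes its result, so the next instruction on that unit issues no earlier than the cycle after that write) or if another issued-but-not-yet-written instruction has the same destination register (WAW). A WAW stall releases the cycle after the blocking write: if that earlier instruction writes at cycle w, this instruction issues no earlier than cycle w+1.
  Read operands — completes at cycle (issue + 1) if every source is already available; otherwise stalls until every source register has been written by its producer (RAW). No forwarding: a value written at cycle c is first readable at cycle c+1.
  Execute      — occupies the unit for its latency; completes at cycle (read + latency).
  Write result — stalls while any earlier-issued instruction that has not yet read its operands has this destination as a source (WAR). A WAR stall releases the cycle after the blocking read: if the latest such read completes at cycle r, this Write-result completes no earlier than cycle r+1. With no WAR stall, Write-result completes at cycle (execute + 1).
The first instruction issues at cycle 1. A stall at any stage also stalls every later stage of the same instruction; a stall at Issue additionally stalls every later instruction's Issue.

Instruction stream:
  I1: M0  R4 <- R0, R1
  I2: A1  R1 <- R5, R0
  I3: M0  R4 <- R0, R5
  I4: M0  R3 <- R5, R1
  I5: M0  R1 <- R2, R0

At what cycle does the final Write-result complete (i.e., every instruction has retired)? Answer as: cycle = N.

cycle = 32

cycle 1: issue I1 (M0)
cycle 2: I1 read-ops; issue I2 (A1)
cycle 3: I2 read-ops
cycle 5: I2 finished on A1
cycle 6: I2→R1
cycle 7: I1 finished on M0
cycle 8: I1→R4
cycle 9: issue I3 (M0)
cycle 10: I3 read-ops
cycle 15: I3 finished on M0
cycle 16: I3→R4
cycle 17: issue I4 (M0)
cycle 18: I4 read-ops
cycle 23: I4 finished on M0
cycle 24: I4→R3
cycle 25: issue I5 (M0)
cycle 26: I5 read-ops
cycle 31: I5 finished on M0
cycle 32: I5→R1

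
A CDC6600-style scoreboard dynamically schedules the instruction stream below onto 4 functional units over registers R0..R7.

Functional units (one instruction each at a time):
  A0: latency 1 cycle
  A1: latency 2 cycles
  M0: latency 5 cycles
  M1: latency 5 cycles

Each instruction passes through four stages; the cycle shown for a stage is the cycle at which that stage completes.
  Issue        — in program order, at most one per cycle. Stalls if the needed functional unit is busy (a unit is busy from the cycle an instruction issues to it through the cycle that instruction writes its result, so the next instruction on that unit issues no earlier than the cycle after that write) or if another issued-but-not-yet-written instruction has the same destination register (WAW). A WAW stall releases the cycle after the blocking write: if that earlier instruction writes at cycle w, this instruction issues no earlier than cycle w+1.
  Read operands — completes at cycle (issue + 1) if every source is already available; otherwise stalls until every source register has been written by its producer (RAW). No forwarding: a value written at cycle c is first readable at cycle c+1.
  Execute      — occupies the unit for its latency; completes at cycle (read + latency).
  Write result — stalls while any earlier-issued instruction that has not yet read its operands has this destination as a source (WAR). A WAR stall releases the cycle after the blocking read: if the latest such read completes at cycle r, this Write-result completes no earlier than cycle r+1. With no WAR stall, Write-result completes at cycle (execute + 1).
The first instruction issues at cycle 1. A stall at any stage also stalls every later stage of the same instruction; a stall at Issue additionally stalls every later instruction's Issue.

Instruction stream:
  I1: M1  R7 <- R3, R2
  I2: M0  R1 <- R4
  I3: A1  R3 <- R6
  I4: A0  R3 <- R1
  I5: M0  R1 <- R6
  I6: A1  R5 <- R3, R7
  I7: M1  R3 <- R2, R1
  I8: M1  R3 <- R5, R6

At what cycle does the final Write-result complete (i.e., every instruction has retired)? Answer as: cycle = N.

cycle 1: issue I1 (M1)
cycle 2: I1 read-ops; issue I2 (M0)
cycle 3: I2 read-ops; issue I3 (A1)
cycle 4: I3 read-ops
cycle 6: I3 finished on A1
cycle 7: I1 finished on M1; I3→R3
cycle 8: I1→R7; I2 finished on M0; issue I4 (A0)
cycle 9: I2→R1
cycle 10: I4 read-ops; issue I5 (M0)
cycle 11: I4 finished on A0; I5 read-ops; issue I6 (A1)
cycle 12: I4→R3
cycle 13: I6 read-ops; issue I7 (M1)
cycle 15: I6 finished on A1
cycle 16: I5 finished on M0; I6→R5
cycle 17: I5→R1
cycle 18: I7 read-ops
cycle 23: I7 finished on M1
cycle 24: I7→R3
cycle 25: issue I8 (M1)
cycle 26: I8 read-ops
cycle 31: I8 finished on M1
cycle 32: I8→R3

cycle = 32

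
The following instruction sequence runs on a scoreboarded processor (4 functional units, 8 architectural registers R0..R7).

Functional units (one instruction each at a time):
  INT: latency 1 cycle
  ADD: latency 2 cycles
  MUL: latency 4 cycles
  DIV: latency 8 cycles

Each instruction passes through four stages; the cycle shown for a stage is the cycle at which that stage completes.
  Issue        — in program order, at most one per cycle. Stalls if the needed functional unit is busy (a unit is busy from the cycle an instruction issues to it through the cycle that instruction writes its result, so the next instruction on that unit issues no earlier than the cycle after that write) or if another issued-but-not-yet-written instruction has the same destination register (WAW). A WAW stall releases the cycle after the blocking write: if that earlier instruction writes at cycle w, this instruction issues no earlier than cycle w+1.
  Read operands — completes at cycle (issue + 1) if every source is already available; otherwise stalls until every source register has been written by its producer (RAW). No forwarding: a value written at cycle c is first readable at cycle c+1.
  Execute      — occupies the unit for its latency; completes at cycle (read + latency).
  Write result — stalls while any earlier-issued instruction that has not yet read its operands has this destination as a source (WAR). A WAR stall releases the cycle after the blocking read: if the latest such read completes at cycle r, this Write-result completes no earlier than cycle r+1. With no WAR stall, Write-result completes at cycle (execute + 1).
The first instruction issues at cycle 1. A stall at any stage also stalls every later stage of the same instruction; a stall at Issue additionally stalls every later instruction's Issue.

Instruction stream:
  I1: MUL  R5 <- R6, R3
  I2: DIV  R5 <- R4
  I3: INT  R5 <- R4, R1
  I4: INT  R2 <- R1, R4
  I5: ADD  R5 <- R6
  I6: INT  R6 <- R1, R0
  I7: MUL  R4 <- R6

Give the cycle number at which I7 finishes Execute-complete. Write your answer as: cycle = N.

cycle = 35

t=1  issue I1 (MUL)
t=2  I1 read-ops
t=6  I1 finished on MUL
t=7  I1→R5
t=8  issue I2 (DIV)
t=9  I2 read-ops
t=17  I2 finished on DIV
t=18  I2→R5
t=19  issue I3 (INT)
t=20  I3 read-ops
t=21  I3 finished on INT
t=22  I3→R5
t=23  issue I4 (INT)
t=24  I4 read-ops · issue I5 (ADD)
t=25  I4 finished on INT · I5 read-ops
t=26  I4→R2
t=27  I5 finished on ADD · issue I6 (INT)
t=28  I5→R5 · I6 read-ops · issue I7 (MUL)
t=29  I6 finished on INT
t=30  I6→R6
t=31  I7 read-ops
t=35  I7 finished on MUL
t=36  I7→R4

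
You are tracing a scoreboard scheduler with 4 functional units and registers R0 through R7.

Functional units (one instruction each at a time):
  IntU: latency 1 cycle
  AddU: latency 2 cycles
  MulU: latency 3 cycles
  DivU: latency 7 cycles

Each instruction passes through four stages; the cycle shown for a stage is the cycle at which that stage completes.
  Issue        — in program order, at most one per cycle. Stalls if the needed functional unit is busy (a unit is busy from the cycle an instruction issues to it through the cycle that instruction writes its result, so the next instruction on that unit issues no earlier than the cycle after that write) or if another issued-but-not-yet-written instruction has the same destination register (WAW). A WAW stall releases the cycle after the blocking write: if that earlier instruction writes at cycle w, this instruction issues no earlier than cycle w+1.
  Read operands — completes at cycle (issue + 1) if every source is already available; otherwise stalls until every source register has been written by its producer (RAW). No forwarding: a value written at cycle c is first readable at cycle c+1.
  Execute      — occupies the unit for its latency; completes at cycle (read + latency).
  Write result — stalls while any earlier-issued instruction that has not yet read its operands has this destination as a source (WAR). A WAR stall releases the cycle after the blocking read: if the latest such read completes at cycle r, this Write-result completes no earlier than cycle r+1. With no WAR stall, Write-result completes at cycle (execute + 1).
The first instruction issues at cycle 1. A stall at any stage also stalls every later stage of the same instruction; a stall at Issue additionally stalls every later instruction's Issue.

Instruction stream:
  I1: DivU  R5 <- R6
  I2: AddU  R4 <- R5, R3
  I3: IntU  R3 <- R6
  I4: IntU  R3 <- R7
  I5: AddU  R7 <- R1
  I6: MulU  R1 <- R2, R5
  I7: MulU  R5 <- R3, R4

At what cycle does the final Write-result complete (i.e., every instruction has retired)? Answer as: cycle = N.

1) issue 1, read 2, done 9, write 10
2) issue 2, read 11, done 13, write 14  <RAW R5: wait I1 write@10>
3) issue 3, read 4, done 5, write 12  <WAR R3: wait I2 read@11>
4) issue 13, read 14, done 15, write 16  <struct: IntU busy until I3 writes@12>
5) issue 15, read 16, done 18, write 19  <struct: AddU busy until I2 writes@14>
6) issue 16, read 17, done 20, write 21
7) issue 22, read 23, done 26, write 27  <struct: MulU busy until I6 writes@21>

cycle = 27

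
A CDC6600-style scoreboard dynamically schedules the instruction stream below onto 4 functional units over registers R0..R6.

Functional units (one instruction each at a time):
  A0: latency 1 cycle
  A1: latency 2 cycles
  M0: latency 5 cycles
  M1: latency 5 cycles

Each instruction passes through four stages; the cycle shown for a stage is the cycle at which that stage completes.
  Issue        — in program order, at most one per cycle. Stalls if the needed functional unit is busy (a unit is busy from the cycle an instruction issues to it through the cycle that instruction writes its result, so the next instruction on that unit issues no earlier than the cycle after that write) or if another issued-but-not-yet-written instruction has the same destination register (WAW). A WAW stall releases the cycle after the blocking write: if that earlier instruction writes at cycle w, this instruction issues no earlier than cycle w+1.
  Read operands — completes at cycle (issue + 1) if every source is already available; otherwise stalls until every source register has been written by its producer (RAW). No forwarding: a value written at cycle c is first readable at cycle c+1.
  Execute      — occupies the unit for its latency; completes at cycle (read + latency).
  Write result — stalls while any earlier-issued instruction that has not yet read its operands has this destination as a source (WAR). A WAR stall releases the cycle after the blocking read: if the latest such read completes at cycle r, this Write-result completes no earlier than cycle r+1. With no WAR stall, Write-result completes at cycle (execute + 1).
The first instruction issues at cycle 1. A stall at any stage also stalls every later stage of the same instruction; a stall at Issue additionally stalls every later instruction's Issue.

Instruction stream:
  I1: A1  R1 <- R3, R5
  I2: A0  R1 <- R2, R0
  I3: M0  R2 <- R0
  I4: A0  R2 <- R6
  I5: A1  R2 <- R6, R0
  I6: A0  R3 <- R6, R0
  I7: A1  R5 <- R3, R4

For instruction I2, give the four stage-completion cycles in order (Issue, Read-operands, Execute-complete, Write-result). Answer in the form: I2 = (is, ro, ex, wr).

I2 = (6, 7, 8, 9)

c1: I1 dispatched to A1
c2: I1 operands ready
c4: I1 complete
c5: R1←I1
c6: I2 dispatched to A0
c7: I2 operands ready; I3 dispatched to M0
c8: I2 complete; I3 operands ready
c9: R1←I2
c13: I3 complete
c14: R2←I3
c15: I4 dispatched to A0
c16: I4 operands ready
c17: I4 complete
c18: R2←I4
c19: I5 dispatched to A1
c20: I5 operands ready; I6 dispatched to A0
c21: I6 operands ready
c22: I5 complete; I6 complete
c23: R2←I5; R3←I6
c24: I7 dispatched to A1
c25: I7 operands ready
c27: I7 complete
c28: R5←I7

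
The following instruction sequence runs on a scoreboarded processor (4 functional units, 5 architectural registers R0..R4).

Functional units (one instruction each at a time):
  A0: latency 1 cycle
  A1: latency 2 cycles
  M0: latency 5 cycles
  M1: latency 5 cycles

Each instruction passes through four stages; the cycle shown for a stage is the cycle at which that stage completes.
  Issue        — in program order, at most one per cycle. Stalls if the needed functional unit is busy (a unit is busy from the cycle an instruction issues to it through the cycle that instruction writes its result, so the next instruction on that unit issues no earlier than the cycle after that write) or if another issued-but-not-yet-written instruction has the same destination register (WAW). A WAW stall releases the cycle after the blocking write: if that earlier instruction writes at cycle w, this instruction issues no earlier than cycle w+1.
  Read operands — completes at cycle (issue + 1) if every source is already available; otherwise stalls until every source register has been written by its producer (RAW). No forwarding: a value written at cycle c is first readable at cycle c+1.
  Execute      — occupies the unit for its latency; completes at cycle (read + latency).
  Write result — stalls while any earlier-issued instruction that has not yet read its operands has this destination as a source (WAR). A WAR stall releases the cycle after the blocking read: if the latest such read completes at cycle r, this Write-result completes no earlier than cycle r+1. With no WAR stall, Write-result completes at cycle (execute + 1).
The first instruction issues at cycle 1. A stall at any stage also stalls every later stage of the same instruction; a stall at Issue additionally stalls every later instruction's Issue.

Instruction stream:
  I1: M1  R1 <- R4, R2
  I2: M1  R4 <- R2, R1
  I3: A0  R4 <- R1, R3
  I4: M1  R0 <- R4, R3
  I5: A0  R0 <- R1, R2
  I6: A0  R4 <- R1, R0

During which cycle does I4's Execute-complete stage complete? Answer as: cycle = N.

t=1  issue I1 (M1)
t=2  I1 read-ops
t=7  I1 finished on M1
t=8  I1→R1
t=9  issue I2 (M1)
t=10  I2 read-ops
t=15  I2 finished on M1
t=16  I2→R4
t=17  issue I3 (A0)
t=18  I3 read-ops, issue I4 (M1)
t=19  I3 finished on A0
t=20  I3→R4
t=21  I4 read-ops
t=26  I4 finished on M1
t=27  I4→R0
t=28  issue I5 (A0)
t=29  I5 read-ops
t=30  I5 finished on A0
t=31  I5→R0
t=32  issue I6 (A0)
t=33  I6 read-ops
t=34  I6 finished on A0
t=35  I6→R4

cycle = 26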